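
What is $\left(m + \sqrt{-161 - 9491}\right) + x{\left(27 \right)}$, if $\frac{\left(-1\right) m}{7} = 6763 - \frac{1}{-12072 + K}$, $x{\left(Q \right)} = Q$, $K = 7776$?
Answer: $- \frac{203260951}{4296} + 2 i \sqrt{2413} \approx -47314.0 + 98.245 i$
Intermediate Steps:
$m = - \frac{203376943}{4296}$ ($m = - 7 \left(6763 - \frac{1}{-12072 + 7776}\right) = - 7 \left(6763 - \frac{1}{-4296}\right) = - 7 \left(6763 - - \frac{1}{4296}\right) = - 7 \left(6763 + \frac{1}{4296}\right) = \left(-7\right) \frac{29053849}{4296} = - \frac{203376943}{4296} \approx -47341.0$)
$\left(m + \sqrt{-161 - 9491}\right) + x{\left(27 \right)} = \left(- \frac{203376943}{4296} + \sqrt{-161 - 9491}\right) + 27 = \left(- \frac{203376943}{4296} + \sqrt{-9652}\right) + 27 = \left(- \frac{203376943}{4296} + 2 i \sqrt{2413}\right) + 27 = - \frac{203260951}{4296} + 2 i \sqrt{2413}$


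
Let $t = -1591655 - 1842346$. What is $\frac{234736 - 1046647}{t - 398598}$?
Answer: $\frac{270637}{1277533} \approx 0.21184$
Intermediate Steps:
$t = -3434001$
$\frac{234736 - 1046647}{t - 398598} = \frac{234736 - 1046647}{-3434001 - 398598} = - \frac{811911}{-3832599} = \left(-811911\right) \left(- \frac{1}{3832599}\right) = \frac{270637}{1277533}$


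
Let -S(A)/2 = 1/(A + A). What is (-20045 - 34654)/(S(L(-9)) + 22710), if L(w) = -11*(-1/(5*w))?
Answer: -200563/83285 ≈ -2.4082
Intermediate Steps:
L(w) = 11/(5*w) (L(w) = -11*(-1/(5*w)) = -(-11)/(5*w) = 11/(5*w))
S(A) = -1/A (S(A) = -2/(A + A) = -2*1/(2*A) = -1/A)
(-20045 - 34654)/(S(L(-9)) + 22710) = (-20045 - 34654)/(-1/((11/5)/(-9)) + 22710) = -54699/(-1/((11/5)*(-⅑)) + 22710) = -54699/(-1/(-11/45) + 22710) = -54699/(-1*(-45/11) + 22710) = -54699/(45/11 + 22710) = -54699/249855/11 = -54699*11/249855 = -200563/83285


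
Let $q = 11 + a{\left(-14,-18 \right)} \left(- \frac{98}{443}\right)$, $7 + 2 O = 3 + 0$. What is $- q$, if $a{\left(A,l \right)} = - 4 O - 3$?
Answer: $- \frac{4383}{443} \approx -9.8939$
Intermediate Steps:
$O = -2$ ($O = - \frac{7}{2} + \frac{3 + 0}{2} = - \frac{7}{2} + \frac{1}{2} \cdot 3 = - \frac{7}{2} + \frac{3}{2} = -2$)
$a{\left(A,l \right)} = 5$ ($a{\left(A,l \right)} = \left(-4\right) \left(-2\right) - 3 = 8 - 3 = 5$)
$q = \frac{4383}{443}$ ($q = 11 + 5 \left(- \frac{98}{443}\right) = 11 - \frac{490}{443} = \frac{4383}{443} \approx 9.8939$)
$- q = \left(-1\right) \frac{4383}{443} = - \frac{4383}{443}$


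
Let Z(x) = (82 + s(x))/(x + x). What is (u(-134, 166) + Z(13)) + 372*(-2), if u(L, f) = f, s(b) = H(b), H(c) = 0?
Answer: -7473/13 ≈ -574.85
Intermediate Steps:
s(b) = 0
Z(x) = 41/x (Z(x) = (82 + 0)/(x + x) = 82/((2*x)) = 82*(1/(2*x)) = 41/x)
(u(-134, 166) + Z(13)) + 372*(-2) = (166 + 41/13) + 372*(-2) = (166 + 41*(1/13)) - 744 = (166 + 41/13) - 744 = 2199/13 - 744 = -7473/13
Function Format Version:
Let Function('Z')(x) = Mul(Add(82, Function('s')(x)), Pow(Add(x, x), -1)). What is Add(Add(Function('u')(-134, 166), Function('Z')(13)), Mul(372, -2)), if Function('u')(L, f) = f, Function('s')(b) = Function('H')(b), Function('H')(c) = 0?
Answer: Rational(-7473, 13) ≈ -574.85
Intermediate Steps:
Function('s')(b) = 0
Function('Z')(x) = Mul(41, Pow(x, -1)) (Function('Z')(x) = Mul(Add(82, 0), Pow(Add(x, x), -1)) = Mul(82, Pow(Mul(2, x), -1)) = Mul(82, Mul(Rational(1, 2), Pow(x, -1))) = Mul(41, Pow(x, -1)))
Add(Add(Function('u')(-134, 166), Function('Z')(13)), Mul(372, -2)) = Add(Add(166, Mul(41, Pow(13, -1))), Mul(372, -2)) = Add(Add(166, Mul(41, Rational(1, 13))), -744) = Add(Add(166, Rational(41, 13)), -744) = Add(Rational(2199, 13), -744) = Rational(-7473, 13)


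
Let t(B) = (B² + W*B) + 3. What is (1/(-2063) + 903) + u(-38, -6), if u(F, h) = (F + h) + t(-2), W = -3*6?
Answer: 1860825/2063 ≈ 902.00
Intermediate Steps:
W = -18
t(B) = 3 + B² - 18*B (t(B) = (B² - 18*B) + 3 = 3 + B² - 18*B)
u(F, h) = 43 + F + h (u(F, h) = (F + h) + (3 + (-2)² - 18*(-2)) = (F + h) + (3 + 4 + 36) = (F + h) + 43 = 43 + F + h)
(1/(-2063) + 903) + u(-38, -6) = (1/(-2063) + 903) + (43 - 38 - 6) = (-1/2063 + 903) - 1 = 1862888/2063 - 1 = 1860825/2063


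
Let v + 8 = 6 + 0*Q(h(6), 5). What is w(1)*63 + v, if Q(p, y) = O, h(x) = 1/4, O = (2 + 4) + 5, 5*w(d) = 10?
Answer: 124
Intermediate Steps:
w(d) = 2 (w(d) = (⅕)*10 = 2)
O = 11 (O = 6 + 5 = 11)
h(x) = ¼
Q(p, y) = 11
v = -2 (v = -8 + (6 + 0*11) = -8 + (6 + 0) = -8 + 6 = -2)
w(1)*63 + v = 2*63 - 2 = 126 - 2 = 124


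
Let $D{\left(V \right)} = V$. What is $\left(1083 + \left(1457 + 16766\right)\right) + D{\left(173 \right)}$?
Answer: $19479$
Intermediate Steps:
$\left(1083 + \left(1457 + 16766\right)\right) + D{\left(173 \right)} = \left(1083 + \left(1457 + 16766\right)\right) + 173 = \left(1083 + 18223\right) + 173 = 19306 + 173 = 19479$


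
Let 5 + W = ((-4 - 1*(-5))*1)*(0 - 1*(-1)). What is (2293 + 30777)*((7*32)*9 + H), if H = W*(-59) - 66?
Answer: 72291020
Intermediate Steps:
W = -4 (W = -5 + ((-4 - 1*(-5))*1)*(0 - 1*(-1)) = -5 + ((-4 + 5)*1)*(0 + 1) = -5 + (1*1)*1 = -5 + 1*1 = -5 + 1 = -4)
H = 170 (H = -4*(-59) - 66 = 236 - 66 = 170)
(2293 + 30777)*((7*32)*9 + H) = (2293 + 30777)*((7*32)*9 + 170) = 33070*(224*9 + 170) = 33070*(2016 + 170) = 33070*2186 = 72291020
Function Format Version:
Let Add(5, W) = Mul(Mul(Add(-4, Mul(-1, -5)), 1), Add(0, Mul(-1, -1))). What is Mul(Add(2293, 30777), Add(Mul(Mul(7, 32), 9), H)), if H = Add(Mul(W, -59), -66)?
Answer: 72291020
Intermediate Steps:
W = -4 (W = Add(-5, Mul(Mul(Add(-4, Mul(-1, -5)), 1), Add(0, Mul(-1, -1)))) = Add(-5, Mul(Mul(Add(-4, 5), 1), Add(0, 1))) = Add(-5, Mul(Mul(1, 1), 1)) = Add(-5, Mul(1, 1)) = Add(-5, 1) = -4)
H = 170 (H = Add(Mul(-4, -59), -66) = Add(236, -66) = 170)
Mul(Add(2293, 30777), Add(Mul(Mul(7, 32), 9), H)) = Mul(Add(2293, 30777), Add(Mul(Mul(7, 32), 9), 170)) = Mul(33070, Add(Mul(224, 9), 170)) = Mul(33070, Add(2016, 170)) = Mul(33070, 2186) = 72291020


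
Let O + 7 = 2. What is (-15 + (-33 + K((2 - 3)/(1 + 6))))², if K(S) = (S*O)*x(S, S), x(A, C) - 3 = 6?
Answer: 84681/49 ≈ 1728.2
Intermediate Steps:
O = -5 (O = -7 + 2 = -5)
x(A, C) = 9 (x(A, C) = 3 + 6 = 9)
K(S) = -45*S (K(S) = (S*(-5))*9 = -5*S*9 = -45*S)
(-15 + (-33 + K((2 - 3)/(1 + 6))))² = (-15 + (-33 - 45*(2 - 3)/(1 + 6)))² = (-15 + (-33 - (-45)/7))² = (-15 + (-33 - 45*(-⅐)))² = (-15 + (-33 + 45/7))² = (-15 - 186/7)² = (-291/7)² = 84681/49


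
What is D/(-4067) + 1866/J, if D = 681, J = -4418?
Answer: -5298840/8984003 ≈ -0.58981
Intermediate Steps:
D/(-4067) + 1866/J = 681/(-4067) + 1866/(-4418) = 681*(-1/4067) + 1866*(-1/4418) = -681/4067 - 933/2209 = -5298840/8984003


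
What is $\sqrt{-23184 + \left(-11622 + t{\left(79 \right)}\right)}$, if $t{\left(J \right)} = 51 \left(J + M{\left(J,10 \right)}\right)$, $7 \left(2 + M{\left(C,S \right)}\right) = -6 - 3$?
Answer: $\frac{6 i \sqrt{42119}}{7} \approx 175.91 i$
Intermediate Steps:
$M{\left(C,S \right)} = - \frac{23}{7}$ ($M{\left(C,S \right)} = -2 + \frac{-6 - 3}{7} = -2 + \frac{1}{7} \left(-9\right) = -2 - \frac{9}{7} = - \frac{23}{7}$)
$t{\left(J \right)} = - \frac{1173}{7} + 51 J$ ($t{\left(J \right)} = 51 \left(J - \frac{23}{7}\right) = 51 \left(- \frac{23}{7} + J\right) = - \frac{1173}{7} + 51 J$)
$\sqrt{-23184 + \left(-11622 + t{\left(79 \right)}\right)} = \sqrt{-23184 + \left(-11622 + \left(- \frac{1173}{7} + 51 \cdot 79\right)\right)} = \sqrt{-23184 + \left(-11622 + \left(- \frac{1173}{7} + 4029\right)\right)} = \sqrt{-23184 + \left(-11622 + \frac{27030}{7}\right)} = \sqrt{-23184 - \frac{54324}{7}} = \sqrt{- \frac{216612}{7}} = \frac{6 i \sqrt{42119}}{7}$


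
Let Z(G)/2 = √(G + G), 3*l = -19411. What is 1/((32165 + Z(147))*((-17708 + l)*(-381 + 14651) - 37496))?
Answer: -13785/152998566308832566 + 3*√6/76499283154416283 ≈ -9.0003e-14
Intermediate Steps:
l = -19411/3 (l = (⅓)*(-19411) = -19411/3 ≈ -6470.3)
Z(G) = 2*√2*√G (Z(G) = 2*√(G + G) = 2*√(2*G) = 2*(√2*√G) = 2*√2*√G)
1/((32165 + Z(147))*((-17708 + l)*(-381 + 14651) - 37496)) = 1/((32165 + 2*√2*√147)*((-17708 - 19411/3)*(-381 + 14651) - 37496)) = 1/((32165 + 2*√2*(7*√3))*(-72535/3*14270 - 37496)) = 1/((32165 + 14*√6)*(-1035074450/3 - 37496)) = 1/((32165 + 14*√6)*(-1035186938/3)) = 1/(-33296787860770/3 - 14492617132*√6/3)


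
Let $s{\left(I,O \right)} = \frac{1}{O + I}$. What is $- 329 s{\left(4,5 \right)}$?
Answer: $- \frac{329}{9} \approx -36.556$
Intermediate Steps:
$s{\left(I,O \right)} = \frac{1}{I + O}$
$- 329 s{\left(4,5 \right)} = - \frac{329}{4 + 5} = - \frac{329}{9}$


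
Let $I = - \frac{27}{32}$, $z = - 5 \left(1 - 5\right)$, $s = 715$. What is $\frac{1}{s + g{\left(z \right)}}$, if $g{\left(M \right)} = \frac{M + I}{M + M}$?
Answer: $\frac{1280}{915813} \approx 0.0013977$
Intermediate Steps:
$z = 20$ ($z = \left(-5\right) \left(-4\right) = 20$)
$I = - \frac{27}{32}$ ($I = \left(-27\right) \frac{1}{32} = - \frac{27}{32} \approx -0.84375$)
$g{\left(M \right)} = \frac{- \frac{27}{32} + M}{2 M}$ ($g{\left(M \right)} = \frac{M - \frac{27}{32}}{M + M} = \frac{- \frac{27}{32} + M}{2 M}$)
$\frac{1}{s + g{\left(z \right)}} = \frac{1}{715 + \frac{-27 + 32 \cdot 20}{64 \cdot 20}} = \frac{1}{715 + \frac{1}{64} \cdot \frac{1}{20} \left(-27 + 640\right)} = \frac{1}{715 + \frac{1}{64} \cdot \frac{1}{20} \cdot 613} = \frac{1}{715 + \frac{613}{1280}} = \frac{1}{\frac{915813}{1280}} = \frac{1280}{915813}$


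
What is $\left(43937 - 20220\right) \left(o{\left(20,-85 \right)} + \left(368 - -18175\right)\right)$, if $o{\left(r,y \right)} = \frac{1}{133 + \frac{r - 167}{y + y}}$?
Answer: $\frac{10008176052457}{22757} \approx 4.3978 \cdot 10^{8}$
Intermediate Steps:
$o{\left(r,y \right)} = \frac{1}{133 + \frac{-167 + r}{2 y}}$
$\left(43937 - 20220\right) \left(o{\left(20,-85 \right)} + \left(368 - -18175\right)\right) = \left(43937 - 20220\right) \left(2 \left(-85\right) \frac{1}{-167 + 20 + 266 \left(-85\right)} + \left(368 - -18175\right)\right) = 23717 \left(2 \left(-85\right) \frac{1}{-167 + 20 - 22610} + \left(368 + 18175\right)\right) = 23717 \left(2 \left(-85\right) \frac{1}{-22757} + 18543\right) = 23717 \left(2 \left(-85\right) \left(- \frac{1}{22757}\right) + 18543\right) = 23717 \left(\frac{170}{22757} + 18543\right) = 23717 \cdot \frac{421983221}{22757} = \frac{10008176052457}{22757}$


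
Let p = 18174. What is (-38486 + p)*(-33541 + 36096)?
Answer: -51897160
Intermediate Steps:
(-38486 + p)*(-33541 + 36096) = (-38486 + 18174)*(-33541 + 36096) = -20312*2555 = -51897160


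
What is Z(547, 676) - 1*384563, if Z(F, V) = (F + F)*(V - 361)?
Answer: -39953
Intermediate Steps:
Z(F, V) = 2*F*(-361 + V) (Z(F, V) = (2*F)*(-361 + V) = 2*F*(-361 + V))
Z(547, 676) - 1*384563 = 2*547*(-361 + 676) - 1*384563 = 2*547*315 - 384563 = 344610 - 384563 = -39953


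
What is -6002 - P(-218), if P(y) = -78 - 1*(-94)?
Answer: -6018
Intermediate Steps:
P(y) = 16 (P(y) = -78 + 94 = 16)
-6002 - P(-218) = -6002 - 1*16 = -6002 - 16 = -6018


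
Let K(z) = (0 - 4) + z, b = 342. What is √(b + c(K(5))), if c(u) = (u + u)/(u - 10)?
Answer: 2*√769/3 ≈ 18.487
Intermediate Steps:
K(z) = -4 + z
c(u) = 2*u/(-10 + u) (c(u) = (2*u)/(-10 + u) = 2*u/(-10 + u))
√(b + c(K(5))) = √(342 + 2*(-4 + 5)/(-10 + (-4 + 5))) = √(342 + 2*1/(-10 + 1)) = √(342 + 2*1/(-9)) = √(342 + 2*1*(-⅑)) = √(342 - 2/9) = √(3076/9) = 2*√769/3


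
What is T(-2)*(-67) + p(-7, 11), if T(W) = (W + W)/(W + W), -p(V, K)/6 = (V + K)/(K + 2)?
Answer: -895/13 ≈ -68.846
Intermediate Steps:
p(V, K) = -6*(K + V)/(2 + K) (p(V, K) = -6*(V + K)/(K + 2) = -6*(K + V)/(2 + K))
T(W) = 1 (T(W) = (2*W)/((2*W)) = (2*W)*(1/(2*W)) = 1)
T(-2)*(-67) + p(-7, 11) = 1*(-67) + 6*(-1*11 - 1*(-7))/(2 + 11) = -67 + 6*(-11 + 7)/13 = -67 + 6*(1/13)*(-4) = -67 - 24/13 = -895/13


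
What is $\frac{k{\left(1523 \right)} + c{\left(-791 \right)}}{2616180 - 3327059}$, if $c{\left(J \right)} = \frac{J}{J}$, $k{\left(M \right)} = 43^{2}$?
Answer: $- \frac{1850}{710879} \approx -0.0026024$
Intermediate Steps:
$k{\left(M \right)} = 1849$
$c{\left(J \right)} = 1$
$\frac{k{\left(1523 \right)} + c{\left(-791 \right)}}{2616180 - 3327059} = \frac{1849 + 1}{2616180 - 3327059} = \frac{1850}{-710879} = 1850 \left(- \frac{1}{710879}\right) = - \frac{1850}{710879}$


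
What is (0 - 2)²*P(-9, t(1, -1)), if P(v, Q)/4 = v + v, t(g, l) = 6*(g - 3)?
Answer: -288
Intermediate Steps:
t(g, l) = -18 + 6*g (t(g, l) = 6*(-3 + g) = -18 + 6*g)
P(v, Q) = 8*v (P(v, Q) = 4*(v + v) = 4*(2*v) = 8*v)
(0 - 2)²*P(-9, t(1, -1)) = (0 - 2)²*(8*(-9)) = (-2)²*(-72) = 4*(-72) = -288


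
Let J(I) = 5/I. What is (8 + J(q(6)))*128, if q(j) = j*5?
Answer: 3136/3 ≈ 1045.3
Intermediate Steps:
q(j) = 5*j
(8 + J(q(6)))*128 = (8 + 5/((5*6)))*128 = (8 + 5/30)*128 = (8 + 5*(1/30))*128 = (8 + ⅙)*128 = (49/6)*128 = 3136/3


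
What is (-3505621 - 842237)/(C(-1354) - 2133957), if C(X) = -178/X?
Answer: 1471749933/722344400 ≈ 2.0375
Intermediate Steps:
(-3505621 - 842237)/(C(-1354) - 2133957) = (-3505621 - 842237)/(-178/(-1354) - 2133957) = -4347858/(-178*(-1/1354) - 2133957) = -4347858/(89/677 - 2133957) = -4347858/(-1444688800/677) = -4347858*(-677/1444688800) = 1471749933/722344400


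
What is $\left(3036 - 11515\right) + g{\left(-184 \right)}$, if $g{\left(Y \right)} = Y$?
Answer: $-8663$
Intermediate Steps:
$\left(3036 - 11515\right) + g{\left(-184 \right)} = \left(3036 - 11515\right) - 184 = -8479 - 184 = -8663$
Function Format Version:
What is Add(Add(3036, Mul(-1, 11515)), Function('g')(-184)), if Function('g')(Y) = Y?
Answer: -8663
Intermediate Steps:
Add(Add(3036, Mul(-1, 11515)), Function('g')(-184)) = Add(Add(3036, Mul(-1, 11515)), -184) = Add(Add(3036, -11515), -184) = Add(-8479, -184) = -8663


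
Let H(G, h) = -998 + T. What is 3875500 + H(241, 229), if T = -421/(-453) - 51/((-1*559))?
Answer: 981128776396/253227 ≈ 3.8745e+6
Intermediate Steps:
T = 258442/253227 (T = -421*(-1/453) - 51/(-559) = 421/453 - 51*(-1/559) = 421/453 + 51/559 = 258442/253227 ≈ 1.0206)
H(G, h) = -252462104/253227 (H(G, h) = -998 + 258442/253227 = -252462104/253227)
3875500 + H(241, 229) = 3875500 - 252462104/253227 = 981128776396/253227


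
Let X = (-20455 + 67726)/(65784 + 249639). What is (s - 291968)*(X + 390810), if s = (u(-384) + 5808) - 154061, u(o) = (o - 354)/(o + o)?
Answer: -2315355677178560555/13458048 ≈ -1.7204e+11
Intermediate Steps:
X = 15757/105141 (X = 47271/315423 = 47271*(1/315423) = 15757/105141 ≈ 0.14987)
u(o) = (-354 + o)/(2*o) (u(o) = (-354 + o)/((2*o)) = (-354 + o)*(1/(2*o)) = (-354 + o)/(2*o))
s = -18976261/128 (s = ((1/2)*(-354 - 384)/(-384) + 5808) - 154061 = ((1/2)*(-1/384)*(-738) + 5808) - 154061 = (123/128 + 5808) - 154061 = 743547/128 - 154061 = -18976261/128 ≈ -1.4825e+5)
(s - 291968)*(X + 390810) = (-18976261/128 - 291968)*(15757/105141 + 390810) = -56348165/128*41090169967/105141 = -2315355677178560555/13458048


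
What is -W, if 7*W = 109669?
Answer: -15667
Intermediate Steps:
W = 15667 (W = (⅐)*109669 = 15667)
-W = -1*15667 = -15667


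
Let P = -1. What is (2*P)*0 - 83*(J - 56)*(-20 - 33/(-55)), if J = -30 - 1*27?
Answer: -909763/5 ≈ -1.8195e+5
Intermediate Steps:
J = -57 (J = -30 - 27 = -57)
(2*P)*0 - 83*(J - 56)*(-20 - 33/(-55)) = (2*(-1))*0 - 83*(-57 - 56)*(-20 - 33/(-55)) = -2*0 - (-9379)*(-20 - 33*(-1/55)) = 0 - (-9379)*(-20 + ⅗) = 0 - (-9379)*(-97)/5 = 0 - 83*10961/5 = 0 - 909763/5 = -909763/5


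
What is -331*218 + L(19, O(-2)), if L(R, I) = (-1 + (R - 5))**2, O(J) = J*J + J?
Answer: -71989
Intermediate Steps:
O(J) = J + J**2 (O(J) = J**2 + J = J + J**2)
L(R, I) = (-6 + R)**2 (L(R, I) = (-1 + (-5 + R))**2 = (-6 + R)**2)
-331*218 + L(19, O(-2)) = -331*218 + (-6 + 19)**2 = -72158 + 13**2 = -72158 + 169 = -71989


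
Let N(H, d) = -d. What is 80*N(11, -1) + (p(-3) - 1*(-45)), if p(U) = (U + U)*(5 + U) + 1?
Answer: 114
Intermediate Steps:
p(U) = 1 + 2*U*(5 + U) (p(U) = (2*U)*(5 + U) + 1 = 2*U*(5 + U) + 1 = 1 + 2*U*(5 + U))
80*N(11, -1) + (p(-3) - 1*(-45)) = 80*(-1*(-1)) + ((1 + 2*(-3)**2 + 10*(-3)) - 1*(-45)) = 80*1 + ((1 + 2*9 - 30) + 45) = 80 + ((1 + 18 - 30) + 45) = 80 + (-11 + 45) = 80 + 34 = 114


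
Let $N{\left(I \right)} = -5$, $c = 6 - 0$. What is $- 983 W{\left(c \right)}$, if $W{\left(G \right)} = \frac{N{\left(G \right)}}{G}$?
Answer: $\frac{4915}{6} \approx 819.17$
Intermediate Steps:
$c = 6$ ($c = 6 + 0 = 6$)
$W{\left(G \right)} = - \frac{5}{G}$
$- 983 W{\left(c \right)} = - 983 \left(- \frac{5}{6}\right) = - 983 \left(\left(-5\right) \frac{1}{6}\right) = \left(-983\right) \left(- \frac{5}{6}\right) = \frac{4915}{6}$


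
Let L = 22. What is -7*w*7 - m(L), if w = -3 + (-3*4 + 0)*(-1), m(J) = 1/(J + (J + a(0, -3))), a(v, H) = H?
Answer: -18082/41 ≈ -441.02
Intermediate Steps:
m(J) = 1/(-3 + 2*J) (m(J) = 1/(J + (J - 3)) = 1/(J + (-3 + J)) = 1/(-3 + 2*J))
w = 9 (w = -3 + (-12 + 0)*(-1) = -3 - 12*(-1) = -3 + 12 = 9)
-7*w*7 - m(L) = -7*9*7 - 1/(-3 + 2*22) = -63*7 - 1/(-3 + 44) = -441 - 1/41 = -18082/41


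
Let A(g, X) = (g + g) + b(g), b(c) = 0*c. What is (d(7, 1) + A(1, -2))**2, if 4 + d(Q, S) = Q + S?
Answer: 36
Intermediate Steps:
b(c) = 0
A(g, X) = 2*g (A(g, X) = (g + g) + 0 = 2*g + 0 = 2*g)
d(Q, S) = -4 + Q + S (d(Q, S) = -4 + (Q + S) = -4 + Q + S)
(d(7, 1) + A(1, -2))**2 = ((-4 + 7 + 1) + 2*1)**2 = (4 + 2)**2 = 6**2 = 36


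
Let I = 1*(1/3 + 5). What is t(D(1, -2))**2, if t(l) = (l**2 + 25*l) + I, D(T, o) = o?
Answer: 14884/9 ≈ 1653.8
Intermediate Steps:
I = 16/3 (I = 1*(1/3 + 5) = 1*(16/3) = 16/3 ≈ 5.3333)
t(l) = 16/3 + l**2 + 25*l (t(l) = (l**2 + 25*l) + 16/3 = 16/3 + l**2 + 25*l)
t(D(1, -2))**2 = (16/3 + (-2)**2 + 25*(-2))**2 = (16/3 + 4 - 50)**2 = (-122/3)**2 = 14884/9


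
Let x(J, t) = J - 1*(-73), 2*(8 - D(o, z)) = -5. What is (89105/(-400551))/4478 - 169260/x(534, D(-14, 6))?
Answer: -303596194487015/1088756098446 ≈ -278.85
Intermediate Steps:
D(o, z) = 21/2 (D(o, z) = 8 - ½*(-5) = 8 + 5/2 = 21/2)
x(J, t) = 73 + J (x(J, t) = J + 73 = 73 + J)
(89105/(-400551))/4478 - 169260/x(534, D(-14, 6)) = (89105/(-400551))/4478 - 169260/(73 + 534) = (89105*(-1/400551))*(1/4478) - 169260/607 = -89105/400551*1/4478 - 169260*1/607 = -89105/1793667378 - 169260/607 = -303596194487015/1088756098446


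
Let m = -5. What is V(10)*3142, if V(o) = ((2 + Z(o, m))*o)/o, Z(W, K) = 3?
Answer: 15710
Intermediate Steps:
V(o) = 5 (V(o) = ((2 + 3)*o)/o = (5*o)/o = 5)
V(10)*3142 = 5*3142 = 15710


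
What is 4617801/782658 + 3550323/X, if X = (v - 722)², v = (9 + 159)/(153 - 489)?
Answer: 2306315414129/181578830050 ≈ 12.701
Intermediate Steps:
v = -½ (v = 168/(-336) = 168*(-1/336) = -½ ≈ -0.50000)
X = 2088025/4 (X = (-½ - 722)² = (-1445/2)² = 2088025/4 ≈ 5.2201e+5)
4617801/782658 + 3550323/X = 4617801/782658 + 3550323/(2088025/4) = 4617801*(1/782658) + 3550323*(4/2088025) = 513089/86962 + 14201292/2088025 = 2306315414129/181578830050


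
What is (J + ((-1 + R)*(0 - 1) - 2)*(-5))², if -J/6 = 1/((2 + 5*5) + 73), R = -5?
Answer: 1006009/2500 ≈ 402.40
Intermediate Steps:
J = -3/50 (J = -6/((2 + 5*5) + 73) = -6/((2 + 25) + 73) = -6/(27 + 73) = -6/100 = -6*1/100 = -3/50 ≈ -0.060000)
(J + ((-1 + R)*(0 - 1) - 2)*(-5))² = (-3/50 + ((-1 - 5)*(0 - 1) - 2)*(-5))² = (-3/50 + (-6*(-1) - 2)*(-5))² = (-3/50 + (6 - 2)*(-5))² = (-3/50 + 4*(-5))² = (-3/50 - 20)² = (-1003/50)² = 1006009/2500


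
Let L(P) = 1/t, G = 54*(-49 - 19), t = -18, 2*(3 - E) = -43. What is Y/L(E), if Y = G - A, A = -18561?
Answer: -268002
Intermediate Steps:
E = 49/2 (E = 3 - 1/2*(-43) = 3 + 43/2 = 49/2 ≈ 24.500)
G = -3672 (G = 54*(-68) = -3672)
Y = 14889 (Y = -3672 - 1*(-18561) = -3672 + 18561 = 14889)
L(P) = -1/18 (L(P) = 1/(-18) = -1/18)
Y/L(E) = 14889/(-1/18) = 14889*(-18) = -268002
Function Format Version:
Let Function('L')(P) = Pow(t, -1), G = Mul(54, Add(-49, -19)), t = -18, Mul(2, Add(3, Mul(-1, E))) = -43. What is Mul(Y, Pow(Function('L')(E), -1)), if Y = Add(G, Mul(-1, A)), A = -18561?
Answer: -268002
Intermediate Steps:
E = Rational(49, 2) (E = Add(3, Mul(Rational(-1, 2), -43)) = Add(3, Rational(43, 2)) = Rational(49, 2) ≈ 24.500)
G = -3672 (G = Mul(54, -68) = -3672)
Y = 14889 (Y = Add(-3672, Mul(-1, -18561)) = Add(-3672, 18561) = 14889)
Function('L')(P) = Rational(-1, 18) (Function('L')(P) = Pow(-18, -1) = Rational(-1, 18))
Mul(Y, Pow(Function('L')(E), -1)) = Mul(14889, Pow(Rational(-1, 18), -1)) = Mul(14889, -18) = -268002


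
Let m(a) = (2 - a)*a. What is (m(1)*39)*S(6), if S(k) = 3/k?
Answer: 39/2 ≈ 19.500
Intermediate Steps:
m(a) = a*(2 - a)
(m(1)*39)*S(6) = ((1*(2 - 1*1))*39)*(3/6) = ((1*(2 - 1))*39)*(3*(⅙)) = ((1*1)*39)*(½) = (1*39)*(½) = 39*(½) = 39/2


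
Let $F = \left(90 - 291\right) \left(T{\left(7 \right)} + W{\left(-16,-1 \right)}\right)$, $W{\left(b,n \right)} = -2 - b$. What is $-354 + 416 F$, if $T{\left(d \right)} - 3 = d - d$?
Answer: $-1421826$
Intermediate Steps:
$T{\left(d \right)} = 3$ ($T{\left(d \right)} = 3 + \left(d - d\right) = 3 + 0 = 3$)
$F = -3417$ ($F = \left(90 - 291\right) \left(3 - -14\right) = - 201 \left(3 + \left(-2 + 16\right)\right) = - 201 \left(3 + 14\right) = \left(-201\right) 17 = -3417$)
$-354 + 416 F = -354 + 416 \left(-3417\right) = -354 - 1421472 = -1421826$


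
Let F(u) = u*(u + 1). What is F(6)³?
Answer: 74088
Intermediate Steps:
F(u) = u*(1 + u)
F(6)³ = (6*(1 + 6))³ = (6*7)³ = 42³ = 74088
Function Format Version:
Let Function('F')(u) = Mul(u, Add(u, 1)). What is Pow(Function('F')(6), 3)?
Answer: 74088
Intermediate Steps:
Function('F')(u) = Mul(u, Add(1, u))
Pow(Function('F')(6), 3) = Pow(Mul(6, Add(1, 6)), 3) = Pow(Mul(6, 7), 3) = Pow(42, 3) = 74088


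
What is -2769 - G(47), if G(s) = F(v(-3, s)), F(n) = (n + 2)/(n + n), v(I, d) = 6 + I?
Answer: -16619/6 ≈ -2769.8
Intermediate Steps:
F(n) = (2 + n)/(2*n) (F(n) = (2 + n)/((2*n)) = (2 + n)*(1/(2*n)) = (2 + n)/(2*n))
G(s) = ⅚ (G(s) = (2 + (6 - 3))/(2*(6 - 3)) = (½)*(2 + 3)/3 = (½)*(⅓)*5 = ⅚)
-2769 - G(47) = -2769 - 1*⅚ = -2769 - ⅚ = -16619/6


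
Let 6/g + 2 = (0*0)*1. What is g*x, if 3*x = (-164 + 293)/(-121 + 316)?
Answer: -43/65 ≈ -0.66154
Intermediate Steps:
g = -3 (g = 6/(-2 + (0*0)*1) = 6/(-2 + 0*1) = 6/(-2 + 0) = 6/(-2) = 6*(-½) = -3)
x = 43/195 (x = ((-164 + 293)/(-121 + 316))/3 = (129/195)/3 = (129*(1/195))/3 = (⅓)*(43/65) = 43/195 ≈ 0.22051)
g*x = -3*43/195 = -43/65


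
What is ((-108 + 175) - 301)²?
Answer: 54756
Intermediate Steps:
((-108 + 175) - 301)² = (67 - 301)² = (-234)² = 54756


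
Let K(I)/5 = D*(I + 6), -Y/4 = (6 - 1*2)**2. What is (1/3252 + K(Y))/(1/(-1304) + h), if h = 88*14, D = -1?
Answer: 307444406/1306106451 ≈ 0.23539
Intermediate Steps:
h = 1232
Y = -64 (Y = -4*(6 - 1*2)**2 = -4*(6 - 2)**2 = -4*4**2 = -4*16 = -64)
K(I) = -30 - 5*I (K(I) = 5*(-(I + 6)) = 5*(-(6 + I)) = 5*(-6 - I) = -30 - 5*I)
(1/3252 + K(Y))/(1/(-1304) + h) = (1/3252 + (-30 - 5*(-64)))/(1/(-1304) + 1232) = (1/3252 + (-30 + 320))/(-1/1304 + 1232) = (1/3252 + 290)/(1606527/1304) = (943081/3252)*(1304/1606527) = 307444406/1306106451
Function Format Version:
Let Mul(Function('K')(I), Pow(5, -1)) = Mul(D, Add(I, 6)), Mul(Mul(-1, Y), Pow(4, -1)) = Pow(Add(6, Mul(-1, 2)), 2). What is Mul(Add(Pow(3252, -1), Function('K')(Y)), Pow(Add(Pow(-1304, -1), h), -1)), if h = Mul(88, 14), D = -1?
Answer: Rational(307444406, 1306106451) ≈ 0.23539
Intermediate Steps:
h = 1232
Y = -64 (Y = Mul(-4, Pow(Add(6, Mul(-1, 2)), 2)) = Mul(-4, Pow(Add(6, -2), 2)) = Mul(-4, Pow(4, 2)) = Mul(-4, 16) = -64)
Function('K')(I) = Add(-30, Mul(-5, I)) (Function('K')(I) = Mul(5, Mul(-1, Add(I, 6))) = Mul(5, Mul(-1, Add(6, I))) = Mul(5, Add(-6, Mul(-1, I))) = Add(-30, Mul(-5, I)))
Mul(Add(Pow(3252, -1), Function('K')(Y)), Pow(Add(Pow(-1304, -1), h), -1)) = Mul(Add(Pow(3252, -1), Add(-30, Mul(-5, -64))), Pow(Add(Pow(-1304, -1), 1232), -1)) = Mul(Add(Rational(1, 3252), Add(-30, 320)), Pow(Add(Rational(-1, 1304), 1232), -1)) = Mul(Add(Rational(1, 3252), 290), Pow(Rational(1606527, 1304), -1)) = Mul(Rational(943081, 3252), Rational(1304, 1606527)) = Rational(307444406, 1306106451)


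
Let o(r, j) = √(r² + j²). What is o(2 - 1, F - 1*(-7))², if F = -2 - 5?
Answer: 1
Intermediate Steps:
F = -7
o(r, j) = √(j² + r²)
o(2 - 1, F - 1*(-7))² = (√((-7 - 1*(-7))² + (2 - 1)²))² = (√((-7 + 7)² + 1²))² = (√(0² + 1))² = (√(0 + 1))² = (√1)² = 1² = 1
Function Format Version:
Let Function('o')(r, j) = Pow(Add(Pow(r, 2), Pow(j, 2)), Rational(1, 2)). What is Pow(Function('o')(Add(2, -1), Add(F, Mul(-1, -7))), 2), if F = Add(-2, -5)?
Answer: 1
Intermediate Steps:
F = -7
Function('o')(r, j) = Pow(Add(Pow(j, 2), Pow(r, 2)), Rational(1, 2))
Pow(Function('o')(Add(2, -1), Add(F, Mul(-1, -7))), 2) = Pow(Pow(Add(Pow(Add(-7, Mul(-1, -7)), 2), Pow(Add(2, -1), 2)), Rational(1, 2)), 2) = Pow(Pow(Add(Pow(Add(-7, 7), 2), Pow(1, 2)), Rational(1, 2)), 2) = Pow(Pow(Add(Pow(0, 2), 1), Rational(1, 2)), 2) = Pow(Pow(Add(0, 1), Rational(1, 2)), 2) = Pow(Pow(1, Rational(1, 2)), 2) = Pow(1, 2) = 1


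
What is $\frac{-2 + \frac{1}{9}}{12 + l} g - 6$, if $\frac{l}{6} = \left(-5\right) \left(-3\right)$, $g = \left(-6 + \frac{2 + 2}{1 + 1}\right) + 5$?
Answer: $- \frac{325}{54} \approx -6.0185$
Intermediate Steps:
$g = 1$ ($g = \left(-6 + \frac{4}{2}\right) + 5 = \left(-6 + 4 \cdot \frac{1}{2}\right) + 5 = \left(-6 + 2\right) + 5 = -4 + 5 = 1$)
$l = 90$ ($l = 6 \left(\left(-5\right) \left(-3\right)\right) = 6 \cdot 15 = 90$)
$\frac{-2 + \frac{1}{9}}{12 + l} g - 6 = \frac{-2 + \frac{1}{9}}{12 + 90} \cdot 1 - 6 = \frac{-2 + \frac{1}{9}}{102} \cdot 1 - 6 = \left(- \frac{17}{9}\right) \frac{1}{102} \cdot 1 - 6 = \left(- \frac{1}{54}\right) 1 - 6 = - \frac{1}{54} - 6 = - \frac{325}{54}$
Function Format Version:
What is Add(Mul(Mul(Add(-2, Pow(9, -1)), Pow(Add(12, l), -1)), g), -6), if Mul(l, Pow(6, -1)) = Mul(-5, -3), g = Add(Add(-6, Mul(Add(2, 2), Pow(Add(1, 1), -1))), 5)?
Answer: Rational(-325, 54) ≈ -6.0185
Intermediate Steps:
g = 1 (g = Add(Add(-6, Mul(4, Pow(2, -1))), 5) = Add(Add(-6, Mul(4, Rational(1, 2))), 5) = Add(Add(-6, 2), 5) = Add(-4, 5) = 1)
l = 90 (l = Mul(6, Mul(-5, -3)) = Mul(6, 15) = 90)
Add(Mul(Mul(Add(-2, Pow(9, -1)), Pow(Add(12, l), -1)), g), -6) = Add(Mul(Mul(Add(-2, Pow(9, -1)), Pow(Add(12, 90), -1)), 1), -6) = Add(Mul(Mul(Add(-2, Rational(1, 9)), Pow(102, -1)), 1), -6) = Add(Mul(Mul(Rational(-17, 9), Rational(1, 102)), 1), -6) = Add(Mul(Rational(-1, 54), 1), -6) = Add(Rational(-1, 54), -6) = Rational(-325, 54)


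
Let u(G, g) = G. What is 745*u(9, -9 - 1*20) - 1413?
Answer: 5292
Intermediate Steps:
745*u(9, -9 - 1*20) - 1413 = 745*9 - 1413 = 6705 - 1413 = 5292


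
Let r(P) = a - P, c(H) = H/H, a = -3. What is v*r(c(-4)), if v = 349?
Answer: -1396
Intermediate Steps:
c(H) = 1
r(P) = -3 - P
v*r(c(-4)) = 349*(-3 - 1*1) = 349*(-3 - 1) = 349*(-4) = -1396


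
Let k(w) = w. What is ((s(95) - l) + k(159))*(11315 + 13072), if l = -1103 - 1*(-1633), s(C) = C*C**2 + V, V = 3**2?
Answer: 20899976031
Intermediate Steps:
V = 9
s(C) = 9 + C**3 (s(C) = C*C**2 + 9 = C**3 + 9 = 9 + C**3)
l = 530 (l = -1103 + 1633 = 530)
((s(95) - l) + k(159))*(11315 + 13072) = (((9 + 95**3) - 1*530) + 159)*(11315 + 13072) = (((9 + 857375) - 530) + 159)*24387 = ((857384 - 530) + 159)*24387 = (856854 + 159)*24387 = 857013*24387 = 20899976031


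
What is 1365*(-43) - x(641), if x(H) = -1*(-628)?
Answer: -59323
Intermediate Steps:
x(H) = 628
1365*(-43) - x(641) = 1365*(-43) - 1*628 = -58695 - 628 = -59323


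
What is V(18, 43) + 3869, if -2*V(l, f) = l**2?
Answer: 3707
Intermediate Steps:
V(l, f) = -l**2/2
V(18, 43) + 3869 = -1/2*18**2 + 3869 = -1/2*324 + 3869 = -162 + 3869 = 3707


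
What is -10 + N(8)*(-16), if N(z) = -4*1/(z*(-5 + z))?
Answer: -22/3 ≈ -7.3333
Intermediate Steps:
N(z) = -4/(z*(-5 + z))
-10 + N(8)*(-16) = -10 - 4/(8*(-5 + 8))*(-16) = -10 - 4*⅛/3*(-16) = -10 - 4*⅛*⅓*(-16) = -10 - ⅙*(-16) = -10 + 8/3 = -22/3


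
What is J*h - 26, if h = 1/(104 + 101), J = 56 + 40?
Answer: -5234/205 ≈ -25.532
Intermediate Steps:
J = 96
h = 1/205 ≈ 0.0048781
J*h - 26 = 96*(1/205) - 26 = 96/205 - 26 = -5234/205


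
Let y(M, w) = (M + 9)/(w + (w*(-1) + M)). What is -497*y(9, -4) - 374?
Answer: -1368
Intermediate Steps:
y(M, w) = (9 + M)/M (y(M, w) = (9 + M)/(w + (-w + M)) = (9 + M)/(w + (M - w)) = (9 + M)/M)
-497*y(9, -4) - 374 = -497*(9 + 9)/9 - 374 = -497*18/9 - 374 = -497*2 - 374 = -994 - 374 = -1368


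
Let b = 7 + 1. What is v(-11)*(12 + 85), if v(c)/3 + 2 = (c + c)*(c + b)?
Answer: 18624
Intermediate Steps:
b = 8
v(c) = -6 + 6*c*(8 + c) (v(c) = -6 + 3*((c + c)*(c + 8)) = -6 + 3*((2*c)*(8 + c)) = -6 + 3*(2*c*(8 + c)) = -6 + 6*c*(8 + c))
v(-11)*(12 + 85) = (-6 + 6*(-11)**2 + 48*(-11))*(12 + 85) = (-6 + 6*121 - 528)*97 = (-6 + 726 - 528)*97 = 192*97 = 18624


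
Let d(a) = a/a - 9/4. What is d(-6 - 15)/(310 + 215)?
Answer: -1/420 ≈ -0.0023810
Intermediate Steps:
d(a) = -5/4 (d(a) = 1 - 9*1/4 = 1 - 9/4 = -5/4)
d(-6 - 15)/(310 + 215) = -5/(4*(310 + 215)) = -5/4/525 = -5/4*1/525 = -1/420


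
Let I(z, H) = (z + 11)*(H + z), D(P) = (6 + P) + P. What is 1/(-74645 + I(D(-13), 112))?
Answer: -1/75473 ≈ -1.3250e-5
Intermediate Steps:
D(P) = 6 + 2*P
I(z, H) = (11 + z)*(H + z)
1/(-74645 + I(D(-13), 112)) = 1/(-74645 + ((6 + 2*(-13))**2 + 11*112 + 11*(6 + 2*(-13)) + 112*(6 + 2*(-13)))) = 1/(-74645 + ((6 - 26)**2 + 1232 + 11*(6 - 26) + 112*(6 - 26))) = 1/(-74645 + ((-20)**2 + 1232 + 11*(-20) + 112*(-20))) = 1/(-74645 + (400 + 1232 - 220 - 2240)) = 1/(-74645 - 828) = 1/(-75473) = -1/75473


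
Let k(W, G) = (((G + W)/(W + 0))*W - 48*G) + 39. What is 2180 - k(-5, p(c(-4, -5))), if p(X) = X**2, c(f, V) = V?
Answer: 3321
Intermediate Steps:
k(W, G) = 39 + W - 47*G (k(W, G) = (((G + W)/W)*W - 48*G) + 39 = ((G + W) - 48*G) + 39 = (W - 47*G) + 39 = 39 + W - 47*G)
2180 - k(-5, p(c(-4, -5))) = 2180 - (39 - 5 - 47*(-5)**2) = 2180 - (39 - 5 - 47*25) = 2180 - (39 - 5 - 1175) = 2180 - 1*(-1141) = 2180 + 1141 = 3321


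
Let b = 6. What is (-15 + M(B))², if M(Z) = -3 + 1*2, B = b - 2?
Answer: 256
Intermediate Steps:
B = 4 (B = 6 - 2 = 4)
M(Z) = -1 (M(Z) = -3 + 2 = -1)
(-15 + M(B))² = (-15 - 1)² = (-16)² = 256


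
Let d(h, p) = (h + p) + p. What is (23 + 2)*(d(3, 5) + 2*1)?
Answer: 375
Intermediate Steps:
d(h, p) = h + 2*p
(23 + 2)*(d(3, 5) + 2*1) = (23 + 2)*((3 + 2*5) + 2*1) = 25*((3 + 10) + 2) = 25*(13 + 2) = 25*15 = 375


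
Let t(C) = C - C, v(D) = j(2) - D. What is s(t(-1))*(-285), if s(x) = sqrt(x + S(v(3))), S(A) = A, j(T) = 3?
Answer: 0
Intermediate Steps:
v(D) = 3 - D
t(C) = 0
s(x) = sqrt(x) (s(x) = sqrt(x + (3 - 1*3)) = sqrt(x + (3 - 3)) = sqrt(x + 0) = sqrt(x))
s(t(-1))*(-285) = sqrt(0)*(-285) = 0*(-285) = 0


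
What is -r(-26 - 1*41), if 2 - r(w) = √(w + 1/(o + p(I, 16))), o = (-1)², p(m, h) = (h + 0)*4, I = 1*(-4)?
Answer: -2 + I*√283010/65 ≈ -2.0 + 8.1844*I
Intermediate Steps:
I = -4
p(m, h) = 4*h (p(m, h) = h*4 = 4*h)
o = 1
r(w) = 2 - √(1/65 + w) (r(w) = 2 - √(w + 1/(1 + 4*16)) = 2 - √(w + 1/(1 + 64)) = 2 - √(w + 1/65) = 2 - √(1/65 + w))
-r(-26 - 1*41) = -(2 - √(65 + 4225*(-26 - 1*41))/65) = -(2 - √(65 + 4225*(-26 - 41))/65) = -(2 - √(65 + 4225*(-67))/65) = -(2 - √(65 - 283075)/65) = -(2 - I*√283010/65) = -2 + I*√283010/65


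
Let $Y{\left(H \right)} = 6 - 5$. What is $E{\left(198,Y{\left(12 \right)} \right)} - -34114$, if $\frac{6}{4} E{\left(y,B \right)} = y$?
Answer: $34246$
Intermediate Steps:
$Y{\left(H \right)} = 1$ ($Y{\left(H \right)} = 6 - 5 = 1$)
$E{\left(y,B \right)} = \frac{2 y}{3}$
$E{\left(198,Y{\left(12 \right)} \right)} - -34114 = \frac{2}{3} \cdot 198 - -34114 = 132 + 34114 = 34246$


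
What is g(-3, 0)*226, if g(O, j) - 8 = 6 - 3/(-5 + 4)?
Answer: 3842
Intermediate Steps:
g(O, j) = 17 (g(O, j) = 8 + (6 - 3/(-5 + 4)) = 8 + (6 - 3/(-1)) = 8 + (6 - 3*(-1)) = 8 + (6 + 3) = 8 + 9 = 17)
g(-3, 0)*226 = 17*226 = 3842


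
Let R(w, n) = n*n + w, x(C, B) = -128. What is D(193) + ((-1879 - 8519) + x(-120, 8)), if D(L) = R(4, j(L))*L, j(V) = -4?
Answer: -6666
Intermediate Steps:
R(w, n) = w + n² (R(w, n) = n² + w = w + n²)
D(L) = 20*L (D(L) = (4 + (-4)²)*L = (4 + 16)*L = 20*L)
D(193) + ((-1879 - 8519) + x(-120, 8)) = 20*193 + ((-1879 - 8519) - 128) = 3860 + (-10398 - 128) = 3860 - 10526 = -6666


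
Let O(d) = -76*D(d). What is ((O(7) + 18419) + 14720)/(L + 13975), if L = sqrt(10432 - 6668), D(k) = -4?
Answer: 467365925/195296861 - 66886*sqrt(941)/195296861 ≈ 2.3826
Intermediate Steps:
O(d) = 304 (O(d) = -76*(-4) = 304)
L = 2*sqrt(941) (L = sqrt(3764) = 2*sqrt(941) ≈ 61.351)
((O(7) + 18419) + 14720)/(L + 13975) = ((304 + 18419) + 14720)/(2*sqrt(941) + 13975) = (18723 + 14720)/(13975 + 2*sqrt(941)) = 33443/(13975 + 2*sqrt(941))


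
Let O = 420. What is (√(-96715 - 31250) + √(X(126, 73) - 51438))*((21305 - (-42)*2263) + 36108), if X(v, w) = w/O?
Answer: 152459*I*(√2268408135 + 210*√127965)/210 ≈ 8.9116e+7*I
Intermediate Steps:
X(v, w) = w/420
(√(-96715 - 31250) + √(X(126, 73) - 51438))*((21305 - (-42)*2263) + 36108) = (√(-96715 - 31250) + √((1/420)*73 - 51438))*((21305 - (-42)*2263) + 36108) = (√(-127965) + √(73/420 - 51438))*((21305 - 1*(-95046)) + 36108) = (I*√127965 + √(-21603887/420))*((21305 + 95046) + 36108) = (I*√127965 + I*√2268408135/210)*(116351 + 36108) = (I*√127965 + I*√2268408135/210)*152459 = 152459*I*√127965 + 152459*I*√2268408135/210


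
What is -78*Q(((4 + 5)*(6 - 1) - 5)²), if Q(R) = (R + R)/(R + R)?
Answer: -78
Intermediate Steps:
Q(R) = 1 (Q(R) = (2*R)/((2*R)) = (2*R)*(1/(2*R)) = 1)
-78*Q(((4 + 5)*(6 - 1) - 5)²) = -78*1 = -78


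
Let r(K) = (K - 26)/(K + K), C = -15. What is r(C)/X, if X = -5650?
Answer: -41/169500 ≈ -0.00024189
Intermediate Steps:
r(K) = (-26 + K)/(2*K) (r(K) = (-26 + K)/((2*K)) = (-26 + K)*(1/(2*K)) = (-26 + K)/(2*K))
r(C)/X = ((1/2)*(-26 - 15)/(-15))/(-5650) = ((1/2)*(-1/15)*(-41))*(-1/5650) = (41/30)*(-1/5650) = -41/169500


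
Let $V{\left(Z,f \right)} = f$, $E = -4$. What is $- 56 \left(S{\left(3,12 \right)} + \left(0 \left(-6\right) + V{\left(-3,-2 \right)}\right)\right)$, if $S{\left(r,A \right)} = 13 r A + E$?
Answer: $-25872$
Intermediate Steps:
$S{\left(r,A \right)} = -4 + 13 A r$ ($S{\left(r,A \right)} = 13 r A - 4 = 13 A r - 4 = -4 + 13 A r$)
$- 56 \left(S{\left(3,12 \right)} + \left(0 \left(-6\right) + V{\left(-3,-2 \right)}\right)\right) = - 56 \left(\left(-4 + 13 \cdot 12 \cdot 3\right) + \left(0 \left(-6\right) - 2\right)\right) = - 56 \left(\left(-4 + 468\right) + \left(0 - 2\right)\right) = - 56 \left(464 - 2\right) = \left(-56\right) 462 = -25872$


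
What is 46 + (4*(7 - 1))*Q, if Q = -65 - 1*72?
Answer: -3242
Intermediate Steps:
Q = -137 (Q = -65 - 72 = -137)
46 + (4*(7 - 1))*Q = 46 + (4*(7 - 1))*(-137) = 46 + (4*6)*(-137) = 46 + 24*(-137) = 46 - 3288 = -3242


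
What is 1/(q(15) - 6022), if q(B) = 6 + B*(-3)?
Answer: -1/6061 ≈ -0.00016499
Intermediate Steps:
q(B) = 6 - 3*B
1/(q(15) - 6022) = 1/((6 - 3*15) - 6022) = 1/((6 - 45) - 6022) = 1/(-39 - 6022) = 1/(-6061) = -1/6061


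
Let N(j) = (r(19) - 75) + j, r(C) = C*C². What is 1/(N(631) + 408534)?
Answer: 1/415949 ≈ 2.4041e-6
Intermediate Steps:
r(C) = C³
N(j) = 6784 + j (N(j) = (19³ - 75) + j = (6859 - 75) + j = 6784 + j)
1/(N(631) + 408534) = 1/((6784 + 631) + 408534) = 1/(7415 + 408534) = 1/415949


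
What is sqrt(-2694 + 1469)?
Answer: 35*I ≈ 35.0*I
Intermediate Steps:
sqrt(-2694 + 1469) = sqrt(-1225) = 35*I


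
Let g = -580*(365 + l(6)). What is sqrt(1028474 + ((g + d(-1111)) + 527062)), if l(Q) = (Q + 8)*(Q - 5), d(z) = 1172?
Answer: 2*sqrt(334222) ≈ 1156.2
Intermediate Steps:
l(Q) = (-5 + Q)*(8 + Q) (l(Q) = (8 + Q)*(-5 + Q) = (-5 + Q)*(8 + Q))
g = -219820 (g = -580*(365 + (-40 + 6**2 + 3*6)) = -580*(365 + (-40 + 36 + 18)) = -580*(365 + 14) = -580*379 = -219820)
sqrt(1028474 + ((g + d(-1111)) + 527062)) = sqrt(1028474 + ((-219820 + 1172) + 527062)) = sqrt(1028474 + (-218648 + 527062)) = sqrt(1028474 + 308414) = sqrt(1336888) = 2*sqrt(334222)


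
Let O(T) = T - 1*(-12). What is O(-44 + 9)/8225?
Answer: -23/8225 ≈ -0.0027964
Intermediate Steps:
O(T) = 12 + T (O(T) = T + 12 = 12 + T)
O(-44 + 9)/8225 = (12 + (-44 + 9))/8225 = (12 - 35)*(1/8225) = -23*1/8225 = -23/8225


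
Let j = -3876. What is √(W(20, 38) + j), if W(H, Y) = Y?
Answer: I*√3838 ≈ 61.952*I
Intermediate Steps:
√(W(20, 38) + j) = √(38 - 3876) = √(-3838) = I*√3838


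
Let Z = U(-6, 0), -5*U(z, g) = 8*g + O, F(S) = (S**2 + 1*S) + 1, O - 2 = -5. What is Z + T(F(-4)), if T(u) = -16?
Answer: -77/5 ≈ -15.400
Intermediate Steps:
O = -3 (O = 2 - 5 = -3)
F(S) = 1 + S + S**2 (F(S) = (S**2 + S) + 1 = (S + S**2) + 1 = 1 + S + S**2)
U(z, g) = 3/5 - 8*g/5 (U(z, g) = -(8*g - 3)/5 = -(-3 + 8*g)/5 = 3/5 - 8*g/5)
Z = 3/5 (Z = 3/5 - 8/5*0 = 3/5 + 0 = 3/5 ≈ 0.60000)
Z + T(F(-4)) = 3/5 - 16 = -77/5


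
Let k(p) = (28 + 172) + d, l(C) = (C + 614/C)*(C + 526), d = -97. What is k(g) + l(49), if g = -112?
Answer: 1738672/49 ≈ 35483.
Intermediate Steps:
l(C) = (526 + C)*(C + 614/C) (l(C) = (C + 614/C)*(526 + C) = (526 + C)*(C + 614/C))
k(p) = 103 (k(p) = (28 + 172) - 97 = 200 - 97 = 103)
k(g) + l(49) = 103 + (614 + 49² + 526*49 + 322964/49) = 103 + (614 + 2401 + 25774 + 322964*(1/49)) = 103 + (614 + 2401 + 25774 + 322964/49) = 103 + 1733625/49 = 1738672/49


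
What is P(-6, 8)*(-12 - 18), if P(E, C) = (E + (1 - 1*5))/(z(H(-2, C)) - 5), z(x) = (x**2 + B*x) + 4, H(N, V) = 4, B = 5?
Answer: 60/7 ≈ 8.5714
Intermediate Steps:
z(x) = 4 + x**2 + 5*x (z(x) = (x**2 + 5*x) + 4 = 4 + x**2 + 5*x)
P(E, C) = -4/35 + E/35 (P(E, C) = (E + (1 - 1*5))/((4 + 4**2 + 5*4) - 5) = (E + (1 - 5))/((4 + 16 + 20) - 5) = (E - 4)/(40 - 5) = (-4 + E)/35 = (-4 + E)*(1/35) = -4/35 + E/35)
P(-6, 8)*(-12 - 18) = (-4/35 + (1/35)*(-6))*(-12 - 18) = (-4/35 - 6/35)*(-30) = -2/7*(-30) = 60/7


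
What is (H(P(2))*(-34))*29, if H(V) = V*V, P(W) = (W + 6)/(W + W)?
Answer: -3944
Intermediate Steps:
P(W) = (6 + W)/(2*W) (P(W) = (6 + W)/((2*W)) = (6 + W)*(1/(2*W)) = (6 + W)/(2*W))
H(V) = V**2
(H(P(2))*(-34))*29 = (((1/2)*(6 + 2)/2)**2*(-34))*29 = (((1/2)*(1/2)*8)**2*(-34))*29 = (2**2*(-34))*29 = (4*(-34))*29 = -136*29 = -3944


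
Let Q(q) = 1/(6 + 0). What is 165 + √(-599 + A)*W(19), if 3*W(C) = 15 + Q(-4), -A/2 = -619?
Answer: 165 + 91*√71/6 ≈ 292.80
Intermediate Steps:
A = 1238 (A = -2*(-619) = 1238)
Q(q) = ⅙ (Q(q) = 1/6 = ⅙)
W(C) = 91/18 (W(C) = (15 + ⅙)/3 = (⅓)*(91/6) = 91/18)
165 + √(-599 + A)*W(19) = 165 + √(-599 + 1238)*(91/18) = 165 + √639*(91/18) = 165 + (3*√71)*(91/18) = 165 + 91*√71/6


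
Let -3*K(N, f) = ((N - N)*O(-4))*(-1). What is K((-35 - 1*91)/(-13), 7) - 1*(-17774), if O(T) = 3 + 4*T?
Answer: 17774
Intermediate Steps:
K(N, f) = 0 (K(N, f) = -(N - N)*(3 + 4*(-4))*(-1)/3 = -0*(3 - 16)*(-1)/3 = -0*(-13)*(-1)/3 = -0*(-1) = -⅓*0 = 0)
K((-35 - 1*91)/(-13), 7) - 1*(-17774) = 0 - 1*(-17774) = 0 + 17774 = 17774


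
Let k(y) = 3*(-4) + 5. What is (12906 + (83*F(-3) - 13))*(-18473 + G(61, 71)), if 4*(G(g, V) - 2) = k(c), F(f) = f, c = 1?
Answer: -233569451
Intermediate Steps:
k(y) = -7 (k(y) = -12 + 5 = -7)
G(g, V) = ¼ (G(g, V) = 2 + (¼)*(-7) = 2 - 7/4 = ¼)
(12906 + (83*F(-3) - 13))*(-18473 + G(61, 71)) = (12906 + (83*(-3) - 13))*(-18473 + ¼) = (12906 + (-249 - 13))*(-73891/4) = (12906 - 262)*(-73891/4) = 12644*(-73891/4) = -233569451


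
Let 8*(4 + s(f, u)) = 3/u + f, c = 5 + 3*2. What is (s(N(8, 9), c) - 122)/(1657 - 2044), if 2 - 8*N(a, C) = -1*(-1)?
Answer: 88669/272448 ≈ 0.32545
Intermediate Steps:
N(a, C) = ⅛ (N(a, C) = ¼ - (-1)*(-1)/8 = ¼ - ⅛*1 = ¼ - ⅛ = ⅛)
c = 11 (c = 5 + 6 = 11)
s(f, u) = -4 + f/8 + 3/(8*u) (s(f, u) = -4 + (3/u + f)/8 = -4 + (f + 3/u)/8 = -4 + (f/8 + 3/(8*u)) = -4 + f/8 + 3/(8*u))
(s(N(8, 9), c) - 122)/(1657 - 2044) = ((⅛)*(3 + 11*(-32 + ⅛))/11 - 122)/(1657 - 2044) = ((⅛)*(1/11)*(3 + 11*(-255/8)) - 122)/(-387) = ((⅛)*(1/11)*(3 - 2805/8) - 122)*(-1/387) = ((⅛)*(1/11)*(-2781/8) - 122)*(-1/387) = (-2781/704 - 122)*(-1/387) = -88669/704*(-1/387) = 88669/272448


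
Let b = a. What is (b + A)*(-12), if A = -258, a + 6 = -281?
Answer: 6540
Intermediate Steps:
a = -287 (a = -6 - 281 = -287)
b = -287
(b + A)*(-12) = (-287 - 258)*(-12) = -545*(-12) = 6540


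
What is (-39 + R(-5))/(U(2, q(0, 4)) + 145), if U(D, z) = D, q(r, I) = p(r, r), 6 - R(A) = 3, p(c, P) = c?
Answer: -12/49 ≈ -0.24490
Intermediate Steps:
R(A) = 3 (R(A) = 6 - 1*3 = 6 - 3 = 3)
q(r, I) = r
(-39 + R(-5))/(U(2, q(0, 4)) + 145) = (-39 + 3)/(2 + 145) = -36/147 = -36*1/147 = -12/49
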